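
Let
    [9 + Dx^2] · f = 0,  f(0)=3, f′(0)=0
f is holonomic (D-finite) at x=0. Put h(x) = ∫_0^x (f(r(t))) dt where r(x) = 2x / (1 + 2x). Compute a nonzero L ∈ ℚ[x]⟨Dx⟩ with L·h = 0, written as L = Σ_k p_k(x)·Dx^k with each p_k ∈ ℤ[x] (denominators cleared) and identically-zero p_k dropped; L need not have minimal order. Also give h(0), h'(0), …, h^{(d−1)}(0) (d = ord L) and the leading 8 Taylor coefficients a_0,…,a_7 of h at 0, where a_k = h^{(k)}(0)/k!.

f: a_k = 3, 0, -27/2, 0, 81/8, 0, -243/80, 0, …
Change of var in L_f (x↦r) gives L₀.
h=∫h₀ ⇒ L = L₀·Dx.
L = 36·Dx + (4 + 24·x + 48·x^2 + 32·x^3)·Dx^2 + (1 + 8·x + 24·x^2 + 32·x^3 + 16·x^4)·Dx^3  (order 3).
h: a_k = 0, 3, 0, -18, 54, -486/5, 72, 1404/5, …
ICs: h(0) = 0, h′(0) = 3, h′′(0) = 0.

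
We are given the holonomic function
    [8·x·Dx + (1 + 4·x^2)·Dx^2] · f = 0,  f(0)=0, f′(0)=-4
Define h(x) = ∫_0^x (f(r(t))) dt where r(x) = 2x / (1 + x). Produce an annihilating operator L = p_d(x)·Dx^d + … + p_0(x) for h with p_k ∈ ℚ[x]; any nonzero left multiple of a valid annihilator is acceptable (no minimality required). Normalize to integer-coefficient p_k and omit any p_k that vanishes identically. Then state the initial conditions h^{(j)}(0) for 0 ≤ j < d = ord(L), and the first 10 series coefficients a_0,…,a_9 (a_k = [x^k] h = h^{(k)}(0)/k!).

f: a_k = 0, -4, 0, 16/3, 0, -64/5, 0, 256/7, 0, -1024/9, …
Substitute x→r, Dx→(1/r')Dx; clear ⇒ L₀.
Integrate: L := L₀·Dx.
L = (2 + 34·x)·Dx^2 + (1 + 2·x + 17·x^2)·Dx^3  (order 3).
h: a_k = 0, 0, -4, 8/3, 26/3, -24, -404/15, 4888/21, -727/7, -6440/3, …
ICs: h(0) = 0, h′(0) = 0, h′′(0) = -8.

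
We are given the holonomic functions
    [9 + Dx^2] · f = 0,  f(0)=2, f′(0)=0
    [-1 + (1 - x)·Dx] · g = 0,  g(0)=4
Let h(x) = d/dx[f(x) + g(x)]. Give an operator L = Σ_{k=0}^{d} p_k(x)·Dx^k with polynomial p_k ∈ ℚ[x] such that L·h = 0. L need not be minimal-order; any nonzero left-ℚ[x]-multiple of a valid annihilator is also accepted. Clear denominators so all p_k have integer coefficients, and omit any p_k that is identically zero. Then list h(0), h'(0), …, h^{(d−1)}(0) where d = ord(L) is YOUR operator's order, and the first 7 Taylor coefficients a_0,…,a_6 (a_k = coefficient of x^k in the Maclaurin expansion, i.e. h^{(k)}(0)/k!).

L = (126 - 108·x + 54·x^2) + (-45 + 99·x - 81·x^2 + 27·x^3)·Dx + (14 - 12·x + 6·x^2)·Dx^2 + (-5 + 11·x - 9·x^2 + 3·x^3)·Dx^3  (order 3).
h: a_k = 4, -10, 12, 43, 20, 237/20, 28, …
ICs: h(0) = 4, h′(0) = -10, h′′(0) = 24.

f: a_k = 2, 0, -9, 0, 27/4, 0, -81/40, …
g: a_k = 4, 4, 4, 4, 4, 4, 4, …
Sum ⇒ L₀ = lclm(L_f,L_g) in ℚ(x)⟨Dx⟩.
Differentiate: ansatz ord ≤ ord L₀ ⇒ L.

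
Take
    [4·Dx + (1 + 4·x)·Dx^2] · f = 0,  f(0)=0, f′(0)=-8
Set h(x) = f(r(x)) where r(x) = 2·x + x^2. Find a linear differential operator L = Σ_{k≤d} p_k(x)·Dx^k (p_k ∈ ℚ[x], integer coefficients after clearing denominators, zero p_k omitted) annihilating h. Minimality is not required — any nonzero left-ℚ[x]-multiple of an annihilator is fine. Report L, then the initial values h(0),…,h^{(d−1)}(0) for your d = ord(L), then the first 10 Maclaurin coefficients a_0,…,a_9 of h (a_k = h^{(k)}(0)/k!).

L = (7 + 8·x + 4·x^2)·Dx + (1 + 9·x + 12·x^2 + 4·x^3)·Dx^2  (order 2).
h: a_k = 0, -16, 56, -832/3, 1552, -46336/5, 172928/3, -2581504/7, 2408576, -143822848/9, …
ICs: h(0) = 0, h′(0) = -16.

f: a_k = 0, -8, 16, -128/3, 128, -2048/5, 4096/3, -32768/7, 16384, -524288/9, …
Change of var in L_f (x↦r) gives L₀.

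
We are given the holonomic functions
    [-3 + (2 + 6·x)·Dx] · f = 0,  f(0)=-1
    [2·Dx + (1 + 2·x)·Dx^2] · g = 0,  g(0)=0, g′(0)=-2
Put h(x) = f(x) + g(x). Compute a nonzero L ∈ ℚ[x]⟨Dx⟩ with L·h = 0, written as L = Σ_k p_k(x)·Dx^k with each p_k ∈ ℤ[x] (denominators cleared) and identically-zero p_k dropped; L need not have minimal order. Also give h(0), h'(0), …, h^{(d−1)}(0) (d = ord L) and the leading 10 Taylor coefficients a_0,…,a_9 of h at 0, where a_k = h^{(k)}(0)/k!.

L = (-6 + 36·x)·Dx + (5 + 84·x + 180·x^2)·Dx^2 + (2 + 22·x + 72·x^2 + 72·x^3)·Dx^3  (order 3).
h: a_k = -1, -7/2, 25/8, -209/48, 917/128, -16697/1280, 78695/3072, -767341/14336, 3863245/32768, -160214537/589824, …
ICs: h(0) = -1, h′(0) = -7/2, h′′(0) = 25/4.

f: a_k = -1, -3/2, 9/8, -27/16, 405/128, -1701/256, 15309/1024, -72171/2048, 2814669/32768, -14073345/65536, …
g: a_k = 0, -2, 2, -8/3, 4, -32/5, 32/3, -128/7, 32, -512/9, …
h₀=f+g: left-lcm gives L₀, ord ≤ 3.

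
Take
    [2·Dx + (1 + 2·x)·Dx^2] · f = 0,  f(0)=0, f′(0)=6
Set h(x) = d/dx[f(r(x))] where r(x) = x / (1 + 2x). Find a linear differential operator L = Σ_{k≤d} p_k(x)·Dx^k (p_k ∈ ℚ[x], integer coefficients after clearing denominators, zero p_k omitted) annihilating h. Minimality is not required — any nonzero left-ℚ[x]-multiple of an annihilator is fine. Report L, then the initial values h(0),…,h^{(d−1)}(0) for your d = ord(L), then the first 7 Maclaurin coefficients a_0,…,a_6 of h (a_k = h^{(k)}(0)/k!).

f: a_k = 0, 6, -6, 8, -12, 96/5, -32, …
Change of var in L_f (x↦r) gives L₀.
Differentiate: ansatz ord ≤ ord L₀ ⇒ L.
L = (6 + 16·x) + (1 + 6·x + 8·x^2)·Dx  (order 1).
h: a_k = 6, -36, 168, -720, 2976, -12096, 48768, …
ICs: h(0) = 6.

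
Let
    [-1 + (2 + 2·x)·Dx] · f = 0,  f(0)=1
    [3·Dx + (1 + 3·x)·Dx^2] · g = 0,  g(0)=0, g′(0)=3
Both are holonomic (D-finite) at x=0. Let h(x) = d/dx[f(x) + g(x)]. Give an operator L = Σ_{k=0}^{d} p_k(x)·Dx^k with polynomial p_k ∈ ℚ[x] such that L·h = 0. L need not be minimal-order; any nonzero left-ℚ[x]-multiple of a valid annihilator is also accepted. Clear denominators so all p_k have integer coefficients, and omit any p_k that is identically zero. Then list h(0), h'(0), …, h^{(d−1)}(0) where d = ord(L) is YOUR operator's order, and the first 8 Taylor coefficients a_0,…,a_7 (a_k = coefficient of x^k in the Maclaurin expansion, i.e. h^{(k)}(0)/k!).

f: a_k = 1, 1/2, -1/8, 1/16, -5/128, 7/256, -21/1024, 33/2048, …
g: a_k = 0, 3, -9/2, 9, -81/4, 243/5, -243/2, 2187/7, …
h₀=f+g: left-lcm gives L₀, ord ≤ 3.
Derive L from L₀ (diff closure).
L = (27 + 9·x) + (69 + 126·x + 45·x^2)·Dx + (10 + 46·x + 54·x^2 + 18·x^3)·Dx^2  (order 2).
h: a_k = 7/2, -37/4, 435/16, -2597/32, 62243/256, -373311/512, 4479207/2048, -26874285/4096, …
ICs: h(0) = 7/2, h′(0) = -37/4.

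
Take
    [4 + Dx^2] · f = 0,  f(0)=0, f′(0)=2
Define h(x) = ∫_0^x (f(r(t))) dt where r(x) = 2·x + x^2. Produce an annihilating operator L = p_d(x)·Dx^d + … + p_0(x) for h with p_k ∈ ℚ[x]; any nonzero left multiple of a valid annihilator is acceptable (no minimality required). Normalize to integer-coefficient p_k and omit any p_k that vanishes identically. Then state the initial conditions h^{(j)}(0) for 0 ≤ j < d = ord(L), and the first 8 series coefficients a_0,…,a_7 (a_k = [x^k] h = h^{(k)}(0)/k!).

f: a_k = 0, 2, 0, -4/3, 0, 4/15, 0, -8/315, …
h₀=f(r): pull back L_f along r ⇒ L₀.
h=∫₀ˣh₀: take L = L₀·Dx.
L = (16 + 48·x + 48·x^2 + 16·x^3)·Dx - Dx^2 + (1 + x)·Dx^3  (order 3).
h: a_k = 0, 0, 2, 2/3, -8/3, -16/5, 4/45, 20/7, …
ICs: h(0) = 0, h′(0) = 0, h′′(0) = 4.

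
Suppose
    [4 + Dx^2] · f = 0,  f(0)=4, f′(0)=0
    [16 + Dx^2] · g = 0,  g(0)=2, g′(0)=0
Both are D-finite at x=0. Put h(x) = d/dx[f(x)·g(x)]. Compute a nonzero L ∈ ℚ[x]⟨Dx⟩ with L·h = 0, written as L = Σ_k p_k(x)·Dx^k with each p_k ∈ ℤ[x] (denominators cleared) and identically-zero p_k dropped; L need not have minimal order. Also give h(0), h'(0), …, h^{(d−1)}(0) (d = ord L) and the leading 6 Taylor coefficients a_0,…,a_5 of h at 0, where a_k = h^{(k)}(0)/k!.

f: a_k = 4, 0, -8, 0, 8/3, 0, …
g: a_k = 2, 0, -16, 0, 64/3, 0, …
Product ⇒ symmetric product L₀, ord ≤ 4.
h=h₀': d/dx-closure on L₀ ⇒ L.
L = 144 + 40·Dx^2 + Dx^4  (order 4).
h: a_k = 0, -160, 0, 2624/3, 0, -4672/3, …
ICs: h(0) = 0, h′(0) = -160, h′′(0) = 0, h′′′(0) = 5248.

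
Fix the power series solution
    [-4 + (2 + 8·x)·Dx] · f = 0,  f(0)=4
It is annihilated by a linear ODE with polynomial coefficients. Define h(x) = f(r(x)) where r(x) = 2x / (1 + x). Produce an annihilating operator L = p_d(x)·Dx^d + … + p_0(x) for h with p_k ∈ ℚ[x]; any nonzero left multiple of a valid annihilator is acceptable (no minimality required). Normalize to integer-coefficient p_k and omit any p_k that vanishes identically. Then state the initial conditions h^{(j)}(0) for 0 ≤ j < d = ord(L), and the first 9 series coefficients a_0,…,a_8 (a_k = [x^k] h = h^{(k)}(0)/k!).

f: a_k = 4, 8, -8, 16, -40, 112, -336, 1056, -3432, …
L₀ from L_f via x↦r, Dx↦r'^{-1}Dx.
L = -4 + (1 + 10·x + 9·x^2)·Dx  (order 1).
h: a_k = 4, 16, -48, 208, -1136, 7056, -47280, 332880, -2427120, …
ICs: h(0) = 4.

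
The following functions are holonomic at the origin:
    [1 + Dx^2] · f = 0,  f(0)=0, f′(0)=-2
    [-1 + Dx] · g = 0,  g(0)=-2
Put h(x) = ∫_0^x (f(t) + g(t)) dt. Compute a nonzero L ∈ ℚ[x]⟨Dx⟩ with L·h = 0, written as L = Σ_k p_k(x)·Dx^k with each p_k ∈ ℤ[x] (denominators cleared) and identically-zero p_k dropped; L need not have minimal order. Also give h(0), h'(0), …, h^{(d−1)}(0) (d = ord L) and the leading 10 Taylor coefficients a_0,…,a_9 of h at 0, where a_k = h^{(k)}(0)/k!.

f: a_k = 0, -2, 0, 1/3, 0, -1/60, 0, 1/2520, 0, -1/181440, …
g: a_k = -2, -2, -1, -1/3, -1/12, -1/60, -1/360, -1/2520, -1/20160, -1/181440, …
f+g: L₀ = lclm(L_f,L_g), ord ≤ 2+1.
Integrate: L := L₀·Dx.
L = -Dx + Dx^2 - Dx^3 + Dx^4  (order 4).
h: a_k = 0, -2, -2, -1/3, 0, -1/60, -1/180, -1/2520, 0, -1/181440, …
ICs: h(0) = 0, h′(0) = -2, h′′(0) = -4, h′′′(0) = -2.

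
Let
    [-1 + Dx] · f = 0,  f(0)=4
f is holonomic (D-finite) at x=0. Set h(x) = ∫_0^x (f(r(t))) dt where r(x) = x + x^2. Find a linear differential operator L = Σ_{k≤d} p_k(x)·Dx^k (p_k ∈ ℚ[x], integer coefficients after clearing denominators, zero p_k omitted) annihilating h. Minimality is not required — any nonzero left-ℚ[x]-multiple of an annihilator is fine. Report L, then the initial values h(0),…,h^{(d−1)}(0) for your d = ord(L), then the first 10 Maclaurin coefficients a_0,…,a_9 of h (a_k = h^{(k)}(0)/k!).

L = (-1 - 2·x)·Dx + Dx^2  (order 2).
h: a_k = 0, 4, 2, 2, 7/6, 5/6, 9/20, 331/1260, 1303/10080, 1979/30240, …
ICs: h(0) = 0, h′(0) = 4.

f: a_k = 4, 4, 2, 2/3, 1/6, 1/30, 1/180, 1/1260, 1/10080, 1/90720, …
f∘r: x↦r, Dx↦Dx/r' in L_f ⇒ L₀.
h=∫₀ˣh₀: take L = L₀·Dx.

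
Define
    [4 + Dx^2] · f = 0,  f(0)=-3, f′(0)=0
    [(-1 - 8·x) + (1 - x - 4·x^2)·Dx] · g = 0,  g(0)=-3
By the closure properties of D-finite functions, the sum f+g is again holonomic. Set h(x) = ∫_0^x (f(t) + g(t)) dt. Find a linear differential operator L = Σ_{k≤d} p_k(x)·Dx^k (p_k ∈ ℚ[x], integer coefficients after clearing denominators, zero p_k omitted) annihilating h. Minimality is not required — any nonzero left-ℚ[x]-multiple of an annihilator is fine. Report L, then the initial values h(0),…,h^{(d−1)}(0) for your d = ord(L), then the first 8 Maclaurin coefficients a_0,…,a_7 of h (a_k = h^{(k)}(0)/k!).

L = (-116 - 1008·x - 968·x^2 - 2688·x^3 - 640·x^4 - 1024·x^5)·Dx + (28 + 4·x - 8·x^2 - 200·x^3 - 480·x^4 - 384·x^5 - 512·x^6)·Dx^2 + (-29 - 252·x - 242·x^2 - 672·x^3 - 160·x^4 - 256·x^5)·Dx^3 + (7 + x - 2·x^2 - 50·x^3 - 120·x^4 - 96·x^5 - 128·x^6)·Dx^4  (order 4).
h: a_k = 0, -6, -3/2, -3, -27/4, -89/5, -65/2, -1163/15, …
ICs: h(0) = 0, h′(0) = -6, h′′(0) = -3, h′′′(0) = -18.

f: a_k = -3, 0, 6, 0, -2, 0, 4/15, 0, …
g: a_k = -3, -3, -15, -27, -87, -195, -543, -1323, …
h₀=f+g: left-lcm gives L₀, ord ≤ 3.
∫: right-multiply L₀ by Dx.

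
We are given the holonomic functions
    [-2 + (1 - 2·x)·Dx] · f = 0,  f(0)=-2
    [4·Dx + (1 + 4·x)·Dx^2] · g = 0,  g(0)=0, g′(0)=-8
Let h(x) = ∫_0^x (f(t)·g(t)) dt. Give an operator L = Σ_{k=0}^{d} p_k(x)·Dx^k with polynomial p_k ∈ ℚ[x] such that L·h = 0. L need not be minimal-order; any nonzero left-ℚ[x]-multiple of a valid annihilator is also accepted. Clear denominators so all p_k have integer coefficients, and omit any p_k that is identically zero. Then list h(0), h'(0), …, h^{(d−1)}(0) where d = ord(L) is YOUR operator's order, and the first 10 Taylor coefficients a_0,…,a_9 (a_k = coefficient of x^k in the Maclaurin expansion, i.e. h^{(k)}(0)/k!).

L = 8·Dx + 24·x·Dx^2 + (-1 - 2·x + 8·x^2)·Dx^3  (order 3).
h: a_k = 0, 0, 8, 0, 64/3, -256/15, 4864/45, -1024/5, 28416/35, -692224/315, …
ICs: h(0) = 0, h′(0) = 0, h′′(0) = 16.

f: a_k = -2, -4, -8, -16, -32, -64, -128, -256, -512, -1024, …
g: a_k = 0, -8, 16, -128/3, 128, -2048/5, 4096/3, -32768/7, 16384, -524288/9, …
f·g: L₀ = L_f ⊗_s L_g, ord ≤ 1·2.
Integrate: L := L₀·Dx.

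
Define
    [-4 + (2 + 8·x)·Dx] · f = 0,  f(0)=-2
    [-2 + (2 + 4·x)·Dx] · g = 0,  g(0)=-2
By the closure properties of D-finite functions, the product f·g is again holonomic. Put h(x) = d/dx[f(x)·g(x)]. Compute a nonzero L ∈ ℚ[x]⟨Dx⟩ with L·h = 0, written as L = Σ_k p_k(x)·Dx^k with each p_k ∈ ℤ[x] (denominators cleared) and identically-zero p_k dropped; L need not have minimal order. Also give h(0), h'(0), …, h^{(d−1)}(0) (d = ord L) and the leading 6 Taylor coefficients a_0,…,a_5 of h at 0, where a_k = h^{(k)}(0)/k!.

f: a_k = -2, -4, 4, -8, 20, -56, …
g: a_k = -2, -2, 1, -1, 5/4, -7/4, …
Product ⇒ symmetric product L₀, ord ≤ 1.
Derive L from L₀ (diff closure).
L = -1 + (-3 - 26·x - 72·x^2 - 64·x^3)·Dx  (order 1).
h: a_k = 12, -4, 18, -74, 585/2, -2271/2, …
ICs: h(0) = 12.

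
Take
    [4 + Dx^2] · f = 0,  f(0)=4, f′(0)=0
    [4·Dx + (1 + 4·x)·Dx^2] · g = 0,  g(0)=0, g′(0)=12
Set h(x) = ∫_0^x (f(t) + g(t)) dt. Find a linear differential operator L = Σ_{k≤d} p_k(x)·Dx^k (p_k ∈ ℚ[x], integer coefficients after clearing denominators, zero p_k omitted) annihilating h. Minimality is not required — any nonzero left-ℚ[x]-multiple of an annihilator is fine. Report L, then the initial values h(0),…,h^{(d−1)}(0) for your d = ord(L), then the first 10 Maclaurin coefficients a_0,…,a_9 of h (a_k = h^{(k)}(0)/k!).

f: a_k = 4, 0, -8, 0, 8/3, 0, -16/45, 0, 8/315, 0, …
g: a_k = 0, 12, -24, 64, -192, 3072/5, -2048, 49152/7, -24576, 262144/3, …
L₀ := lclm(L_f,L_g); ord L₀ ≤ 2+2.
h=∫₀ˣh₀: take L = L₀·Dx.
L = (400 + 128·x + 256·x^2)·Dx^2 + (36 + 176·x + 192·x^2 + 256·x^3)·Dx^3 + (100 + 32·x + 64·x^2)·Dx^4 + (9 + 44·x + 48·x^2 + 64·x^3)·Dx^5  (order 5).
h: a_k = 0, 4, 6, -32/3, 16, -568/15, 512/5, -13168/45, 6144/7, -7741432/2835, …
ICs: h(0) = 0, h′(0) = 4, h′′(0) = 12, h′′′(0) = -64, h′′′′(0) = 384.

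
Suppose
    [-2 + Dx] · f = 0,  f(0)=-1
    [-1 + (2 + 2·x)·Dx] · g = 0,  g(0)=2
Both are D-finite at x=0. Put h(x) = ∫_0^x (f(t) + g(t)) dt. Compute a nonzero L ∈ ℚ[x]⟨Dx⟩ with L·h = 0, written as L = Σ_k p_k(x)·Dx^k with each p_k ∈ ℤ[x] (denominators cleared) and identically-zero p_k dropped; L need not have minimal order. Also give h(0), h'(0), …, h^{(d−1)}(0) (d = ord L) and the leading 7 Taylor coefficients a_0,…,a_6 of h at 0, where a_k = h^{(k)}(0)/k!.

f: a_k = -1, -2, -2, -4/3, -2/3, -4/15, -4/45, …
g: a_k = 2, 1, -1/4, 1/8, -5/64, 7/128, -21/512, …
Weyl lclm of L_f,L_g ⇒ L₀ (ord ≤ 2).
∫: right-multiply L₀ by Dx.
L = (10 + 8·x)·Dx + (-17 - 32·x - 16·x^2)·Dx^2 + (6 + 14·x + 8·x^2)·Dx^3  (order 3).
h: a_k = 0, 1, -1/2, -3/4, -29/96, -143/960, -407/11520, …
ICs: h(0) = 0, h′(0) = 1, h′′(0) = -1.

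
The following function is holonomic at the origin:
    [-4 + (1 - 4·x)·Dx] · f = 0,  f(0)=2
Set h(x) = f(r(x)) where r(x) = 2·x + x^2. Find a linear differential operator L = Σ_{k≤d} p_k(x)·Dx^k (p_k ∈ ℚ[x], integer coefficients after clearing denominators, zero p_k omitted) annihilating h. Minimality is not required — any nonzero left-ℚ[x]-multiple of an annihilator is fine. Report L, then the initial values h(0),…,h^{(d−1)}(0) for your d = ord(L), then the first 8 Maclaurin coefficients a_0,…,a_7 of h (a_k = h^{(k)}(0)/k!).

L = (8 + 8·x) + (-1 + 8·x + 4·x^2)·Dx  (order 1).
h: a_k = 2, 16, 136, 1152, 9760, 82688, 700544, 5935104, …
ICs: h(0) = 2.

f: a_k = 2, 8, 32, 128, 512, 2048, 8192, 32768, …
f∘r: x↦r, Dx↦Dx/r' in L_f ⇒ L₀.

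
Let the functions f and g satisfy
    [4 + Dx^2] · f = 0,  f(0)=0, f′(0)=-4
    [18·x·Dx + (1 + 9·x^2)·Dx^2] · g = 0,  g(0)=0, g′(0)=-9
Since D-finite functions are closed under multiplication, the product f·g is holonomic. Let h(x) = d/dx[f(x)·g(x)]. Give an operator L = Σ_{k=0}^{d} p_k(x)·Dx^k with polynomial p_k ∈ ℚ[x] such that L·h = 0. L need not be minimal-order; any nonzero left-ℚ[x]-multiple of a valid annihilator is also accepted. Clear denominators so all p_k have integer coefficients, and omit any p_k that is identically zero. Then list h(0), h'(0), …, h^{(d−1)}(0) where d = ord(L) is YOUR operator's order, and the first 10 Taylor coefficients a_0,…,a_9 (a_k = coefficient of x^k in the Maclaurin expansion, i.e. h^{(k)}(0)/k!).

L = (52480 + 1115424·x^2 + 18751824·x^4 + 15209856·x^6 + 3464208·x^8 - 11337408·x^10 + 34012224·x^12) + (31032·x + 1320624·x^3 + 10701720·x^5 + 13646880·x^7 + 18895680·x^9 + 34012224·x^11)·Dx + (13640 + 300780·x^2 + 4978584·x^4 + 5269212·x^6 + 3621672·x^8 + 2834352·x^10 + 17006112·x^12)·Dx^2 + (7758·x + 330156·x^3 + 2675430·x^5 + 3411720·x^7 + 4723920·x^9 + 8503056·x^11)·Dx^3 + (130 + 5481·x^2 + 72657·x^4 + 366687·x^6 + 688905·x^8 + 1417176·x^10 + 2125764·x^12)·Dx^4  (order 4).
h: a_k = 0, 72, 0, -528, 0, 3960, 0, -166112/5, 0, 90791144/315, …
ICs: h(0) = 0, h′(0) = 72, h′′(0) = 0, h′′′(0) = -3168.

f: a_k = 0, -4, 0, 8/3, 0, -8/15, 0, 16/315, 0, -8/2835, …
g: a_k = 0, -9, 0, 27, 0, -729/5, 0, 6561/7, 0, -6561, …
f·g: L₀ = L_f ⊗_s L_g, ord ≤ 2·2.
h=h₀': d/dx-closure on L₀ ⇒ L.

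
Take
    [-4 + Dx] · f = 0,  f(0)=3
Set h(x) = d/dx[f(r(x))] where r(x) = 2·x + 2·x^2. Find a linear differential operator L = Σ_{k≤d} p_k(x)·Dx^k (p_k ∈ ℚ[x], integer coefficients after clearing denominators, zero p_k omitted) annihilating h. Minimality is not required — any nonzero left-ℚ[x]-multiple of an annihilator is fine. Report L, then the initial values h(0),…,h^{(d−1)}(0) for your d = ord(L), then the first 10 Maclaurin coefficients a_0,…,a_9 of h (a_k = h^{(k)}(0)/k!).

f: a_k = 3, 12, 24, 32, 32, 128/5, 256/15, 1024/105, 512/105, 2048/945, …
h₀=f(r): pull back L_f along r ⇒ L₀.
Differentiate: ansatz ord ≤ ord L₀ ⇒ L.
L = (10 + 32·x + 32·x^2) + (-1 - 2·x)·Dx  (order 1).
h: a_k = 24, 240, 1344, 5504, 18176, 255488/5, 378880/3, 29462528/105, 59772928/105, 144072704/135, …
ICs: h(0) = 24.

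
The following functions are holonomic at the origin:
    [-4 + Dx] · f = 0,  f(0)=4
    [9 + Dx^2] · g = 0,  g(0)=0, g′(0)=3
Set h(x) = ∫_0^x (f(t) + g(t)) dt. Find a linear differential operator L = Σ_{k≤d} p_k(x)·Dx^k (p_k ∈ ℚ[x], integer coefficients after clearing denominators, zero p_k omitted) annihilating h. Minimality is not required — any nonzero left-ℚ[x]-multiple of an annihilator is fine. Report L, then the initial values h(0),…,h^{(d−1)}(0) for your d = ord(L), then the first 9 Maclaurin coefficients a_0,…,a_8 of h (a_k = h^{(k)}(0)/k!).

f: a_k = 4, 16, 32, 128/3, 128/3, 512/15, 1024/45, 4096/315, 2048/315, …
g: a_k = 0, 3, 0, -9/2, 0, 81/40, 0, -243/560, 0, …
Weyl lclm of L_f,L_g ⇒ L₀ (ord ≤ 3).
h=∫h₀ ⇒ L = L₀·Dx.
L = -36·Dx + 9·Dx^2 - 4·Dx^3 + Dx^4  (order 4).
h: a_k = 0, 4, 19/2, 32/3, 229/24, 128/15, 4339/720, 1024/315, 63349/40320, …
ICs: h(0) = 0, h′(0) = 4, h′′(0) = 19, h′′′(0) = 64.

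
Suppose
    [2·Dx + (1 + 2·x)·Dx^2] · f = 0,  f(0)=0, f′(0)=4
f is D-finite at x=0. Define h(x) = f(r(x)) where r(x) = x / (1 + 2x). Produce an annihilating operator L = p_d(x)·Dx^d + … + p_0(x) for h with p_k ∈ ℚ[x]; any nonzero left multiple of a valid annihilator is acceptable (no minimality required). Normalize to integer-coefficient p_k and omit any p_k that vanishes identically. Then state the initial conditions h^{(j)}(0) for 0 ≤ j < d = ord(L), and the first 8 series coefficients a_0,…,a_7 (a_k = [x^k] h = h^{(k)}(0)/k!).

f: a_k = 0, 4, -4, 16/3, -8, 64/5, -64/3, 256/7, …
Substitute x→r, Dx→(1/r')Dx; clear ⇒ L₀.
L = (6 + 16·x)·Dx + (1 + 6·x + 8·x^2)·Dx^2  (order 2).
h: a_k = 0, 4, -12, 112/3, -120, 1984/5, -1344, 32512/7, …
ICs: h(0) = 0, h′(0) = 4.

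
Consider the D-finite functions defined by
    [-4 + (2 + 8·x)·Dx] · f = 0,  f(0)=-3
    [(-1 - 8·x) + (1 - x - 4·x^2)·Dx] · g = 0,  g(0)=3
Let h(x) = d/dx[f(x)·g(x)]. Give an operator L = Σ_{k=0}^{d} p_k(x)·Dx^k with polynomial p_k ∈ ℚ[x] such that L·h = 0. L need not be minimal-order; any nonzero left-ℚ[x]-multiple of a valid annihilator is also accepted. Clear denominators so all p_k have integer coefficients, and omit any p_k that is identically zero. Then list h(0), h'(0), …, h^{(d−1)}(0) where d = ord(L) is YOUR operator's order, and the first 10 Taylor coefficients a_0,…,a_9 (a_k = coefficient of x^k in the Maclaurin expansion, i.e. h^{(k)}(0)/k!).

f: a_k = -3, -6, 6, -12, 30, -84, 252, -792, 2574, -8580, …
g: a_k = 3, 3, 15, 27, 87, 195, 543, 1323, 3495, 8787, …
f·g: L₀ = L_f ⊗_s L_g, ord ≤ 1·1.
h=h₀': d/dx-closure on L₀ ⇒ L.
L = (10 + 156·x + 540·x^2 + 800·x^3 + 960·x^4) + (-3 - 19·x - 30·x^2 + 56·x^3 + 352·x^4 + 384·x^5)·Dx  (order 1).
h: a_k = -27, -90, -567, -1116, -6435, -9882, -64197, -64296, -634149, -150930, …
ICs: h(0) = -27.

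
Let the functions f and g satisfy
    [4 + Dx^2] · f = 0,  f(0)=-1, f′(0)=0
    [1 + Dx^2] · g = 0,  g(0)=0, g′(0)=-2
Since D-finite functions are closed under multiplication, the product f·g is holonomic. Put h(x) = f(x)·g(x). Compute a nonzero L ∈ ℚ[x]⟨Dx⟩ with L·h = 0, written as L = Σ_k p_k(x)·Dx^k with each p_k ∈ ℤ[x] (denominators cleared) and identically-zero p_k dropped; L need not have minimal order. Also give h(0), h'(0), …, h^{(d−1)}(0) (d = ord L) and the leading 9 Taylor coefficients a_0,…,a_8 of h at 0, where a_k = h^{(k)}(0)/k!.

L = 9 + 10·Dx^2 + Dx^4  (order 4).
h: a_k = 0, 2, 0, -13/3, 0, 121/60, 0, -1093/2520, 0, …
ICs: h(0) = 0, h′(0) = 2, h′′(0) = 0, h′′′(0) = -26.

f: a_k = -1, 0, 2, 0, -2/3, 0, 4/45, 0, -2/315, …
g: a_k = 0, -2, 0, 1/3, 0, -1/60, 0, 1/2520, 0, …
Product ⇒ symmetric product L₀, ord ≤ 4.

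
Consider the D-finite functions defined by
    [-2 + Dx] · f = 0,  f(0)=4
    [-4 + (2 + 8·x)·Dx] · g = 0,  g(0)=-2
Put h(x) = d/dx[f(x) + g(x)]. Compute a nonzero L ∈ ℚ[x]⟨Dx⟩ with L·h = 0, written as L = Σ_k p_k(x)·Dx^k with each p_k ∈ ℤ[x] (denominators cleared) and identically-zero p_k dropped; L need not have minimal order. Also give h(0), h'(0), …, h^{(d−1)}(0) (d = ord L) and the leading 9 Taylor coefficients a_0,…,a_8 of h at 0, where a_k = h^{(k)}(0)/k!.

L = (-8 - 8·x) + (2 - 8·x - 16·x^2)·Dx + (1 + 6·x + 8·x^2)·Dx^2  (order 2).
h: a_k = 4, 24, -8, 272/3, -824/3, 15152/15, -166288/45, 4324384/315, -16216184/315, …
ICs: h(0) = 4, h′(0) = 24.

f: a_k = 4, 8, 8, 16/3, 8/3, 16/15, 16/45, 32/315, 8/315, …
g: a_k = -2, -4, 4, -8, 20, -56, 168, -528, 1716, …
L₀ := lclm(L_f,L_g); ord L₀ ≤ 1+1.
Differentiate: ansatz ord ≤ ord L₀ ⇒ L.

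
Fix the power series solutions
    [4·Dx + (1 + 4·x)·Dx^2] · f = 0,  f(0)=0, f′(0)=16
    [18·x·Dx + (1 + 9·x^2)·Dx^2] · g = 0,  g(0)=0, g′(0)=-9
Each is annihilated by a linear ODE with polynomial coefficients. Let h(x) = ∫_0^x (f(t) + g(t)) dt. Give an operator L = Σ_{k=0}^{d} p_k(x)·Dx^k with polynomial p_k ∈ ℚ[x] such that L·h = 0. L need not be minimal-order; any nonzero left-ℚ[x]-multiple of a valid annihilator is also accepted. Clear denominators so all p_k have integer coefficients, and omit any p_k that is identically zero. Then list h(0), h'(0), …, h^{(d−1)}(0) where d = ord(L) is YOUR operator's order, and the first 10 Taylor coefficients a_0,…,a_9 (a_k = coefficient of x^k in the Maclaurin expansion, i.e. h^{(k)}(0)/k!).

L = (-36 - 432·x + 972·x^2 + 1296·x^3)·Dx^2 + (-25 - 72·x - 189·x^2 + 1944·x^3 + 2592·x^4)·Dx^3 + (-2 + x + 36·x^2 + 81·x^3 + 486·x^4 + 648·x^5)·Dx^4  (order 4).
h: a_k = 0, 0, 7/2, -32/3, 337/12, -256/5, 3367/30, -8192/21, 72097/56, -32768/9, …
ICs: h(0) = 0, h′(0) = 0, h′′(0) = 7, h′′′(0) = -64.

f: a_k = 0, 16, -32, 256/3, -256, 4096/5, -8192/3, 65536/7, -32768, 1048576/9, …
g: a_k = 0, -9, 0, 27, 0, -729/5, 0, 6561/7, 0, -6561, …
L₀ := lclm(L_f,L_g); ord L₀ ≤ 2+2.
∫: right-multiply L₀ by Dx.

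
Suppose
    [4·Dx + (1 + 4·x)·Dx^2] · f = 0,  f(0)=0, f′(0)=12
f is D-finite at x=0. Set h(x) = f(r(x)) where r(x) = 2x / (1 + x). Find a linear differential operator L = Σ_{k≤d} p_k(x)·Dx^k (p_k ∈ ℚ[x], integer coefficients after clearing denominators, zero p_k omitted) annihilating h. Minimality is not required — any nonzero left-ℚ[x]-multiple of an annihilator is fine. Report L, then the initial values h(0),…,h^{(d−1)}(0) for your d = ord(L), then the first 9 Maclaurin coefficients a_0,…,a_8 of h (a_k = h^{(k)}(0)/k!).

f: a_k = 0, 12, -24, 64, -192, 3072/5, -2048, 49152/7, -24576, …
h₀=f(r): pull back L_f along r ⇒ L₀.
L = (10 + 18·x)·Dx + (1 + 10·x + 9·x^2)·Dx^2  (order 2).
h: a_k = 0, 24, -120, 728, -4920, 177144/5, -265720, 14348904/7, -16142520, …
ICs: h(0) = 0, h′(0) = 24.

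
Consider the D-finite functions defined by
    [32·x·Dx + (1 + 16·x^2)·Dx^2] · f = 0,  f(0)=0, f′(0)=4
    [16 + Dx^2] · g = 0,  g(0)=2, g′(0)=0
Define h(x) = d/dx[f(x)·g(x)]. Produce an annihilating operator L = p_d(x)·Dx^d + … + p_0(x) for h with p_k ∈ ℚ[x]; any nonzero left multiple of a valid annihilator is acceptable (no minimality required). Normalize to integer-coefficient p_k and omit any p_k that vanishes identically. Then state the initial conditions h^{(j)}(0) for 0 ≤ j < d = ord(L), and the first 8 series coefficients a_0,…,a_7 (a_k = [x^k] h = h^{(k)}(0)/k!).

L = (14080 + 602112·x^2 + 15106048·x^4 + 50331648·x^6 + 100663296·x^8 + 268435456·x^10 + 2147483648·x^12) + (8704·x + 581632·x^3 + 9175040·x^5 + 41943040·x^7 + 167772160·x^9 + 536870912·x^11)·Dx + (960 + 43520·x^2 + 1093632·x^4 + 4849664·x^6 + 16777216·x^8 + 67108864·x^10 + 268435456·x^12)·Dx^2 + (544·x + 36352·x^3 + 573440·x^5 + 2621440·x^7 + 10485760·x^9 + 33554432·x^11)·Dx^3 + (5 + 368·x^2 + 9344·x^4 + 106496·x^6 + 655360·x^8 + 3145728·x^10 + 8388608·x^12)·Dx^4  (order 4).
h: a_k = 8, 0, -320, 0, 12544/3, 0, -2664448/45, 0, …
ICs: h(0) = 8, h′(0) = 0, h′′(0) = -640, h′′′(0) = 0.

f: a_k = 0, 4, 0, -64/3, 0, 1024/5, 0, -16384/7, …
g: a_k = 2, 0, -16, 0, 64/3, 0, -512/45, 0, …
L₀ := L_f ⊗_s L_g (sym. prod.), ord ≤ 4.
h₀' ⇒ L via d/dx closure of L₀.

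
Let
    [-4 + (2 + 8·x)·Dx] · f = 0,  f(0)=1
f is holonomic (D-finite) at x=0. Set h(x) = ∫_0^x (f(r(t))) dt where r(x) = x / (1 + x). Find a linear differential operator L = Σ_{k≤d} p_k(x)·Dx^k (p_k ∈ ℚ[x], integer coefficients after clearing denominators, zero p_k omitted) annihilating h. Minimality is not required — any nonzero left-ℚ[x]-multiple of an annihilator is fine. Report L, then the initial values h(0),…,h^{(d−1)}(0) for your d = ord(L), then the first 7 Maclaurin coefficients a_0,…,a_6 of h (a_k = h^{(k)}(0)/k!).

f: a_k = 1, 2, -2, 4, -10, 28, -84, …
Change of var in L_f (x↦r) gives L₀.
h=∫₀ˣh₀: take L = L₀·Dx.
L = -2·Dx + (1 + 6·x + 5·x^2)·Dx^2  (order 2).
h: a_k = 0, 1, 1, -4/3, 5/2, -6, 17, …
ICs: h(0) = 0, h′(0) = 1.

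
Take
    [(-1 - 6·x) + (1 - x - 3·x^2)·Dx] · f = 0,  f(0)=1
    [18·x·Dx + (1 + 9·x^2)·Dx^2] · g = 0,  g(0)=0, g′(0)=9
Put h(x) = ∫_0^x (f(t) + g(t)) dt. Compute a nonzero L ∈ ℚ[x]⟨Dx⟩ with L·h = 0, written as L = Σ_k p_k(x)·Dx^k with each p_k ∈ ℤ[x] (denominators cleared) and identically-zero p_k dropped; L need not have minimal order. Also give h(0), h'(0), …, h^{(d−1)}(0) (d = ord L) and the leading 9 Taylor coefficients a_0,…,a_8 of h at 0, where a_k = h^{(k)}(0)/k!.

f: a_k = 1, 1, 4, 7, 19, 40, 97, 217, 508, …
g: a_k = 0, 9, 0, -27, 0, 729/5, 0, -6561/7, 0, …
f+g: L₀ = lclm(L_f,L_g), ord ≤ 1+2.
∫: right-multiply L₀ by Dx.
L = (-72 + 288·x + 4428·x^2 + 9720·x^3 + 33534·x^4 + 13122·x^6)·Dx^2 + (30 + 180·x + 144·x^2 + 1728·x^3 + 9153·x^4 + 23814·x^5 + 2187·x^6 + 13122·x^7)·Dx^3 + (-4 - 14·x - 114·x^2 + 36·x^3 - 459·x^4 + 1539·x^5 + 2430·x^6 + 729·x^7 + 2187·x^8)·Dx^4  (order 4).
h: a_k = 0, 1, 5, 4/3, -5, 19/5, 929/30, 97/7, -2521/28, …
ICs: h(0) = 0, h′(0) = 1, h′′(0) = 10, h′′′(0) = 8.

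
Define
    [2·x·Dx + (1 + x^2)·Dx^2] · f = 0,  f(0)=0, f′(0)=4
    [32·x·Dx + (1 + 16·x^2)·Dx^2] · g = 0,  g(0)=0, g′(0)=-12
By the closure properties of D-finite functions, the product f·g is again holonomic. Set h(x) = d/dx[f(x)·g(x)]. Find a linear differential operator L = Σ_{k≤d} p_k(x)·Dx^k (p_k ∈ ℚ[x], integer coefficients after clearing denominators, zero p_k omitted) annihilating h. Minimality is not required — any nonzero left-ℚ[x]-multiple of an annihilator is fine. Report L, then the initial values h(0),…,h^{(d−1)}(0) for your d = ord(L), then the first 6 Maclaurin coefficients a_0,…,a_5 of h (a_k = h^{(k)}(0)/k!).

f: a_k = 0, 4, 0, -4/3, 0, 4/5, …
g: a_k = 0, -12, 0, 64, 0, -3072/5, …
f·g: L₀ = L_f ⊗_s L_g, ord ≤ 2·2.
h=h₀': d/dx-closure on L₀ ⇒ L.
L = (-384·x - 10880·x^3 - 16384·x^5 + 34816·x^7 + 98304·x^9) + (-68 - 3916·x^2 - 19584·x^4 - 14336·x^6 + 121856·x^8 + 147456·x^10)·Dx + (-136·x - 2632·x^3 - 6528·x^5 + 16448·x^7 + 69632·x^9 + 49152·x^11)·Dx^2 + (-1 - 34·x^2 - 305·x^4 + 4880·x^8 + 8704·x^10 + 4096·x^12)·Dx^3  (order 3).
h: a_k = 0, -96, 0, 1088, 0, -76576/5, …
ICs: h(0) = 0, h′(0) = -96, h′′(0) = 0.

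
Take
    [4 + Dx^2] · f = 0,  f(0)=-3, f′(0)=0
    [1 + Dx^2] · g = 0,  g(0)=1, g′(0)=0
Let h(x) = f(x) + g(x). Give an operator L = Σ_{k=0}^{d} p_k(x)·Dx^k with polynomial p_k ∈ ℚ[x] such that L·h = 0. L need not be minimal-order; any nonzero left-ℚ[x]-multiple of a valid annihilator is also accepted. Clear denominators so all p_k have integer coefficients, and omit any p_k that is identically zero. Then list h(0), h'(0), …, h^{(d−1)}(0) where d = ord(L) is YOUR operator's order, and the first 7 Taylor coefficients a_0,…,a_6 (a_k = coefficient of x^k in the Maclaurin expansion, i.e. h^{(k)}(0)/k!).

L = 4 + 5·Dx^2 + Dx^4  (order 4).
h: a_k = -2, 0, 11/2, 0, -47/24, 0, 191/720, …
ICs: h(0) = -2, h′(0) = 0, h′′(0) = 11, h′′′(0) = 0.

f: a_k = -3, 0, 6, 0, -2, 0, 4/15, …
g: a_k = 1, 0, -1/2, 0, 1/24, 0, -1/720, …
h₀=f+g: left-lcm gives L₀, ord ≤ 4.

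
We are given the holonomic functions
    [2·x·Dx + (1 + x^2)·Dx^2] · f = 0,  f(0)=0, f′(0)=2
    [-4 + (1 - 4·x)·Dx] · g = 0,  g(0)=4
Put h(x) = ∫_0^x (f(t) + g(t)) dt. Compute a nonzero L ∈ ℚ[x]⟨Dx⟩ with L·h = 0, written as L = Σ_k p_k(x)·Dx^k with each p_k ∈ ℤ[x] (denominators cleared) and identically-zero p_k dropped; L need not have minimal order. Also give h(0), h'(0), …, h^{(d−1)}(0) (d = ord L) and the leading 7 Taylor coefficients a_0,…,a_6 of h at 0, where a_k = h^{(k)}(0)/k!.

L = (8 - 128·x - 24·x^2)·Dx^2 + (-49 + 8·x - 109·x^2 - 24·x^3)·Dx^3 + (4 - 15·x - 15·x^3 - 4·x^4)·Dx^4  (order 4).
h: a_k = 0, 4, 9, 64/3, 383/6, 1024/5, 10241/15, …
ICs: h(0) = 0, h′(0) = 4, h′′(0) = 18, h′′′(0) = 128.

f: a_k = 0, 2, 0, -2/3, 0, 2/5, 0, …
g: a_k = 4, 16, 64, 256, 1024, 4096, 16384, …
L₀ := lclm(L_f,L_g); ord L₀ ≤ 2+1.
h=∫₀ˣh₀: take L = L₀·Dx.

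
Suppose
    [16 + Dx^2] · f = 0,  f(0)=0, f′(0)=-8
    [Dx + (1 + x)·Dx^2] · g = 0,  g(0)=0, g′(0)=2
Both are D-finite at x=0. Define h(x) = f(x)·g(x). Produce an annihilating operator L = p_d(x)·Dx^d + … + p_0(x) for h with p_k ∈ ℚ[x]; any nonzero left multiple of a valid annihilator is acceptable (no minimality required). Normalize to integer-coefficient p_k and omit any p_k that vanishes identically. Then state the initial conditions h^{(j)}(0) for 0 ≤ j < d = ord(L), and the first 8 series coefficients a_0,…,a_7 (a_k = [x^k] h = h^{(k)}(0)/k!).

L = (15072 + 62976·x + 97024·x^2 + 65536·x^3 + 16384·x^4) + (1984 + 6080·x + 6144·x^2 + 2048·x^3)·Dx + (1950 + 8000·x + 12192·x^2 + 8192·x^3 + 2048·x^4)·Dx^2 + (124 + 380·x + 384·x^2 + 128·x^3)·Dx^3 + (63 + 254·x + 383·x^2 + 256·x^3 + 64·x^4)·Dx^4  (order 4).
h: a_k = 0, 0, -16, 8, 112/3, -52/3, -208/9, 136/15, …
ICs: h(0) = 0, h′(0) = 0, h′′(0) = -32, h′′′(0) = 48.

f: a_k = 0, -8, 0, 64/3, 0, -256/15, 0, 2048/315, …
g: a_k = 0, 2, -1, 2/3, -1/2, 2/5, -1/3, 2/7, …
h₀=f·g: eliminate ⇒ L₀, order ≤ 2·2.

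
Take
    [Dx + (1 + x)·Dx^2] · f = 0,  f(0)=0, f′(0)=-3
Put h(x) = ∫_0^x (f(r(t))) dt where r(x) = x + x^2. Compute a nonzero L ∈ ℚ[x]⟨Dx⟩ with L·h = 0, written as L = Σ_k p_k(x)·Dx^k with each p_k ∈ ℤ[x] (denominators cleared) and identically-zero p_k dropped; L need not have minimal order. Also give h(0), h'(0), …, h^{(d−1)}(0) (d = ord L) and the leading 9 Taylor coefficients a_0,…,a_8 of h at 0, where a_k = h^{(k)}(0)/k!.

L = (-1 + 2·x + 2·x^2)·Dx^2 + (1 + 3·x + 3·x^2 + 2·x^3)·Dx^3  (order 3).
h: a_k = 0, 0, -3/2, -1/2, 1/2, -3/20, -1/10, 1/7, -3/56, …
ICs: h(0) = 0, h′(0) = 0, h′′(0) = -3.

f: a_k = 0, -3, 3/2, -1, 3/4, -3/5, 1/2, -3/7, 3/8, …
Substitute x→r, Dx→(1/r')Dx; clear ⇒ L₀.
h=∫₀ˣh₀: take L = L₀·Dx.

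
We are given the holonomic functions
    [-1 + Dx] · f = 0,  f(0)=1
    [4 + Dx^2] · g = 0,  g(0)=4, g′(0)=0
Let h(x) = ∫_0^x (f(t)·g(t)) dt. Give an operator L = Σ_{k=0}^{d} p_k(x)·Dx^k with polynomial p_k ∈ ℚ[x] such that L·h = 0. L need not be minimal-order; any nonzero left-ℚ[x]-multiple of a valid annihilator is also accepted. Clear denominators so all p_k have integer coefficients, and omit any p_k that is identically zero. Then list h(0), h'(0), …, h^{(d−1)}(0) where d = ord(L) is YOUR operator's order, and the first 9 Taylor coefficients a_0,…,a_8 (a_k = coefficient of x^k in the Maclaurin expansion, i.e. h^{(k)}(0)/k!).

f: a_k = 1, 1, 1/2, 1/6, 1/24, 1/120, 1/720, 1/5040, 1/40320, …
g: a_k = 4, 0, -8, 0, 8/3, 0, -16/45, 0, 8/315, …
Sym-product of L_f,L_g gives L₀ (≤ ord 2).
h=∫h₀ ⇒ L = L₀·Dx.
L = 5·Dx - 2·Dx^2 + Dx^3  (order 3).
h: a_k = 0, 4, 2, -2, -11/6, -7/30, 41/180, 13/140, 29/10080, …
ICs: h(0) = 0, h′(0) = 4, h′′(0) = 4.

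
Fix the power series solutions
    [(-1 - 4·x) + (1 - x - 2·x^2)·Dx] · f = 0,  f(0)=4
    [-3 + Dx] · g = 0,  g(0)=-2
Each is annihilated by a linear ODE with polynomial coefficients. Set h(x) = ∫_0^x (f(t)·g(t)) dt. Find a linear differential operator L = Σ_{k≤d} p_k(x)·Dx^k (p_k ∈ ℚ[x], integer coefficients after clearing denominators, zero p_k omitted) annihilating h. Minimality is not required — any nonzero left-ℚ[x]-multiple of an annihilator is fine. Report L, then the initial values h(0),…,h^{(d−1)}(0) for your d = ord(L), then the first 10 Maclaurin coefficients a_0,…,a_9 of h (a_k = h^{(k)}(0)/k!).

f: a_k = 4, 4, 12, 20, 44, 84, 172, 340, 684, 1364, …
g: a_k = -2, -6, -9, -9, -27/4, -81/20, -81/40, -243/280, -729/2240, -243/2240, …
L₀ := L_f ⊗_s L_g (sym. prod.), ord ≤ 1.
h=∫₀ˣh₀: take L = L₀·Dx.
L = (4 + x - 6·x^2)·Dx + (-1 + x + 2·x^2)·Dx^2  (order 2).
h: a_k = 0, -8, -16, -28, -46, -379/5, -636/5, -15293/70, -107071/280, -1142227/1680, …
ICs: h(0) = 0, h′(0) = -8.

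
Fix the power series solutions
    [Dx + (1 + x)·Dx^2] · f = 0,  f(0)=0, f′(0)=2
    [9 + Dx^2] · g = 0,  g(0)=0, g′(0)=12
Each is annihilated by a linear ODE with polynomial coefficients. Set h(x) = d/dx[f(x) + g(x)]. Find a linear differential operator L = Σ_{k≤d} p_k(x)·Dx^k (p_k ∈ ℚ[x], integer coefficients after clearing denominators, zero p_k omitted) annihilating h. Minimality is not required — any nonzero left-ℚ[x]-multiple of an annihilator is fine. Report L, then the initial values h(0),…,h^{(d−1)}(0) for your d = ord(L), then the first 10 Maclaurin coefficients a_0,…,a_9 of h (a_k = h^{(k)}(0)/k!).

L = (135 + 162·x + 81·x^2) + (99 + 261·x + 243·x^2 + 81·x^3)·Dx + (15 + 18·x + 9·x^2)·Dx^2 + (11 + 29·x + 27·x^2 + 9·x^3)·Dx^3  (order 3).
h: a_k = 14, -2, -52, -2, 85/2, -2, -203/20, -2, 4427/1120, -2, …
ICs: h(0) = 14, h′(0) = -2, h′′(0) = -104.

f: a_k = 0, 2, -1, 2/3, -1/2, 2/5, -1/3, 2/7, -1/4, 2/9, …
g: a_k = 0, 12, 0, -18, 0, 81/10, 0, -243/140, 0, 243/1120, …
Weyl lclm of L_f,L_g ⇒ L₀ (ord ≤ 4).
h=h₀': d/dx-closure on L₀ ⇒ L.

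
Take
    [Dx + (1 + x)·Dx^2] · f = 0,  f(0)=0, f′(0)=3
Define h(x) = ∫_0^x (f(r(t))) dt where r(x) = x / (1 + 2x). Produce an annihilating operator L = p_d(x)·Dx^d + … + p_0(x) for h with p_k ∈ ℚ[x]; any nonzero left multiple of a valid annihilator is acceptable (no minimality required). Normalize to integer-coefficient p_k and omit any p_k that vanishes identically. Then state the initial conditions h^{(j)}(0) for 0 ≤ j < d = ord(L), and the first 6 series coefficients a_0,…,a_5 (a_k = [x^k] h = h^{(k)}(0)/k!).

f: a_k = 0, 3, -3/2, 1, -3/4, 3/5, …
L₀ from L_f via x↦r, Dx↦r'^{-1}Dx.
h=∫₀ˣh₀: take L = L₀·Dx.
L = (5 + 12·x)·Dx^2 + (1 + 5·x + 6·x^2)·Dx^3  (order 3).
h: a_k = 0, 0, 3/2, -5/2, 19/4, -39/4, …
ICs: h(0) = 0, h′(0) = 0, h′′(0) = 3.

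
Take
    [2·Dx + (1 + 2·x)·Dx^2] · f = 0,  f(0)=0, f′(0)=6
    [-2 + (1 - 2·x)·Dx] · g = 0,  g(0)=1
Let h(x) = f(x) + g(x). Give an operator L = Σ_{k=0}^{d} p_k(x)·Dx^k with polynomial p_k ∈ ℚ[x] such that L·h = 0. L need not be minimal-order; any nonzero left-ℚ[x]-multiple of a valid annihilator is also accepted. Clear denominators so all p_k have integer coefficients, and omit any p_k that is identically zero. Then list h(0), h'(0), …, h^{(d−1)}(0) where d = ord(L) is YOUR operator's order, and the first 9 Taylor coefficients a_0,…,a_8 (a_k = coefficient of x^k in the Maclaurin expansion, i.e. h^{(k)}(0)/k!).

L = (-40 - 16·x)·Dx + (-8 - 64·x - 32·x^2)·Dx^2 + (3 + 2·x - 12·x^2 - 8·x^3)·Dx^3  (order 3).
h: a_k = 1, 8, -2, 16, 4, 256/5, 32, 1280/7, 160, …
ICs: h(0) = 1, h′(0) = 8, h′′(0) = -4.

f: a_k = 0, 6, -6, 8, -12, 96/5, -32, 384/7, -96, …
g: a_k = 1, 2, 4, 8, 16, 32, 64, 128, 256, …
Weyl lclm of L_f,L_g ⇒ L₀ (ord ≤ 3).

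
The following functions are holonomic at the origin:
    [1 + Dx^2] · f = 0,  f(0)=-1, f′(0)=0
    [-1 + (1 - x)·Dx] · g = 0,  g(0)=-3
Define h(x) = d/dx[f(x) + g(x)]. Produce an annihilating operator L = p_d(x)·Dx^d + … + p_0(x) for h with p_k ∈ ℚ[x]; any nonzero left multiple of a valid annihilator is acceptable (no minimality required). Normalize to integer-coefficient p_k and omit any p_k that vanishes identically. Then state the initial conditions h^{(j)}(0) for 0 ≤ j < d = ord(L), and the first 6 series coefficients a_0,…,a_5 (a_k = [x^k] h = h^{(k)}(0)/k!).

f: a_k = -1, 0, 1/2, 0, -1/24, 0, …
g: a_k = -3, -3, -3, -3, -3, -3, …
h₀=f+g: left-lcm gives L₀, ord ≤ 3.
Differentiate: ansatz ord ≤ ord L₀ ⇒ L.
L = (26 - 4·x + 2·x^2) + (-7 + 9·x - 3·x^2 + x^3)·Dx + (26 - 4·x + 2·x^2)·Dx^2 + (-7 + 9·x - 3·x^2 + x^3)·Dx^3  (order 3).
h: a_k = -3, -5, -9, -73/6, -15, -2159/120, …
ICs: h(0) = -3, h′(0) = -5, h′′(0) = -18.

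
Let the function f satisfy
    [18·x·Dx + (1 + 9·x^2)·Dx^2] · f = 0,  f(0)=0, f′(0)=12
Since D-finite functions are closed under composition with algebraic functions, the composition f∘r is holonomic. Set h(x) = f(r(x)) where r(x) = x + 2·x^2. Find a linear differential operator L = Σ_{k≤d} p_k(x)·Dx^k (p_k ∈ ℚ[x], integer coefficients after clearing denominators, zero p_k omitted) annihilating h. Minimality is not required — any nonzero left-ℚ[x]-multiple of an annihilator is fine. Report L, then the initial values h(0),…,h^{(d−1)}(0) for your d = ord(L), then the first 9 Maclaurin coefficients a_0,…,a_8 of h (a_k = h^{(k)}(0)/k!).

L = (-4 + 18·x + 144·x^2 + 432·x^3 + 432·x^4)·Dx + (1 + 4·x + 9·x^2 + 72·x^3 + 180·x^4 + 144·x^5)·Dx^2  (order 2).
h: a_k = 0, 12, 24, -36, -216, -1188/5, 1656, 45684/7, -1944, …
ICs: h(0) = 0, h′(0) = 12.

f: a_k = 0, 12, 0, -36, 0, 972/5, 0, -8748/7, 0, …
h₀=f(r): pull back L_f along r ⇒ L₀.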